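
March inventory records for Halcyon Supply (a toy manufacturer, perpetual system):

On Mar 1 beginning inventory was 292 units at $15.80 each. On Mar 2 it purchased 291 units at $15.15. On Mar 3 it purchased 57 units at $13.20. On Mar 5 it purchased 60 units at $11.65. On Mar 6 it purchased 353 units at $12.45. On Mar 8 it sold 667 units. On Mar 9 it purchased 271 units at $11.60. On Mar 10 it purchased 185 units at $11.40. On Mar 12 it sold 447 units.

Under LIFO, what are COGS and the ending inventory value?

Mar 8, 667 sold [LIFO — newest first]: 353 @ $12.45 + 60 @ $11.65 + 57 @ $13.20 + 197 @ $15.15 = $8,830.80
Mar 12, 447 sold [LIFO — newest first]: 185 @ $11.40 + 262 @ $11.60 = $5,148.20
Total COGS = $8,830.80 + $5,148.20 = $13,979.00
Ending inventory: 292 @ $15.80 + 94 @ $15.15 + 9 @ $11.60 = $6,142.10

COGS = $13,979.00; ending inventory = $6,142.10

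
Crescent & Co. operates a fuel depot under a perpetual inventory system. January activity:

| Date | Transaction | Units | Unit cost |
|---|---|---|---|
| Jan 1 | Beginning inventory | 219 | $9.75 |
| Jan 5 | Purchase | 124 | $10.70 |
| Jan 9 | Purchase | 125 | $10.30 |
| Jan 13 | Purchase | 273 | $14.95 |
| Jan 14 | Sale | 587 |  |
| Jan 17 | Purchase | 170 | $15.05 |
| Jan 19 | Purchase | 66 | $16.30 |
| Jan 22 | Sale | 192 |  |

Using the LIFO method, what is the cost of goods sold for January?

COGS = $10,301.50

Jan 14, 587 sold [LIFO — newest first]: 273 @ $14.95 + 125 @ $10.30 + 124 @ $10.70 + 65 @ $9.75 = $7,329.40
Jan 22, 192 sold [LIFO — newest first]: 66 @ $16.30 + 126 @ $15.05 = $2,972.10
Total COGS = $7,329.40 + $2,972.10 = $10,301.50
Ending inventory: 154 @ $9.75 + 44 @ $15.05 = $2,163.70
Check: goods available $12,465.20 = COGS $10,301.50 + ending $2,163.70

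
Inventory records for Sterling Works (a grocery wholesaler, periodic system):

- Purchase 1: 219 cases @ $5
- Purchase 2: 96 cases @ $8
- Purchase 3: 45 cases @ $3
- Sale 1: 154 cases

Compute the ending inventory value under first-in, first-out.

Sale 1 (154) [FIFO — oldest first]: 154 @ $5 = $770
Ending inventory: 65 @ $5 + 96 @ $8 + 45 @ $3 = $1,228
Check: goods available $1,998 = COGS $770 + ending $1,228

Ending inventory = $1,228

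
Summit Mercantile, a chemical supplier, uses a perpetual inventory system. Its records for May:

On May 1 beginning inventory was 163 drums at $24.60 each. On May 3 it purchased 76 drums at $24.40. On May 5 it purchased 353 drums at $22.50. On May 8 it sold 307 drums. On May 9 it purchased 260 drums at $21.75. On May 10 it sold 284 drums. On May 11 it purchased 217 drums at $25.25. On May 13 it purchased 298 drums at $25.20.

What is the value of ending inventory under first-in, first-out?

Ending inventory = $18,666.35

May 8, 307 sold [FIFO — oldest first]: 163 @ $24.60 + 76 @ $24.40 + 68 @ $22.50 = $7,394.20
May 10, 284 sold [FIFO — oldest first]: 284 @ $22.50 = $6,390.00
Total COGS = $7,394.20 + $6,390.00 = $13,784.20
Ending inventory: 1 @ $22.50 + 260 @ $21.75 + 217 @ $25.25 + 298 @ $25.20 = $18,666.35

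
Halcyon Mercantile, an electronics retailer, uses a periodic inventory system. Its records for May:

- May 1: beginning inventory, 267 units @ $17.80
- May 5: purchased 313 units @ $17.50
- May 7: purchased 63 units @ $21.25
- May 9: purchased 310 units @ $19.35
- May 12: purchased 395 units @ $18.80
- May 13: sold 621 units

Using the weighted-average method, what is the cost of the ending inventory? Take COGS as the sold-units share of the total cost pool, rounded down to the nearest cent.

Ending inventory = $13,479.36

May 13, sell 621: 621/1348 × $24,993.35 → $11,513.99
Ending inventory (cost pool remaining) = $13,479.36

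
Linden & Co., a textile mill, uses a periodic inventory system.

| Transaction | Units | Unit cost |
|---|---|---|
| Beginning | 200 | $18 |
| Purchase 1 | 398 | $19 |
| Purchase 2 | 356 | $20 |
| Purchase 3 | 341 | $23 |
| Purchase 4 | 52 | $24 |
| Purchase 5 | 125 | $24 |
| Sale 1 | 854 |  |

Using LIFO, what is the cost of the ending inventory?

Sale 1 (854) [LIFO — newest first]: 125 @ $24 + 52 @ $24 + 341 @ $23 + 336 @ $20 = $18,811
Ending inventory: 200 @ $18 + 398 @ $19 + 20 @ $20 = $11,562

Ending inventory = $11,562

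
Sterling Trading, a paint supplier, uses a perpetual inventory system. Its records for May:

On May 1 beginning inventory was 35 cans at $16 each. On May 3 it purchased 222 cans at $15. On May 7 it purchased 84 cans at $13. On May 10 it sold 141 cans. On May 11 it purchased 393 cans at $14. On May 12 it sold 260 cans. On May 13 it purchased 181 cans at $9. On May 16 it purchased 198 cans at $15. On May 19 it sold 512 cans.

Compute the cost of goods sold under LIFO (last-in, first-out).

May 10, 141 sold [LIFO — newest first]: 84 @ $13 + 57 @ $15 = $1,947
May 12, 260 sold [LIFO — newest first]: 260 @ $14 = $3,640
May 19, 512 sold [LIFO — newest first]: 198 @ $15 + 181 @ $9 + 133 @ $14 = $6,461
Total COGS = $1,947 + $3,640 + $6,461 = $12,048
Ending inventory: 35 @ $16 + 165 @ $15 = $3,035

COGS = $12,048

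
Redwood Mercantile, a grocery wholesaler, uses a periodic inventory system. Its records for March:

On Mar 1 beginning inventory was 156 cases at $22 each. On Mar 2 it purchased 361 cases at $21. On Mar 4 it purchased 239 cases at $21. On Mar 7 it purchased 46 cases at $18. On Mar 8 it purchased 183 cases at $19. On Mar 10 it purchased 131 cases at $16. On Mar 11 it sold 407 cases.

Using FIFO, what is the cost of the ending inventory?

Ending inventory = $13,730

Mar 11, 407 sold [FIFO — oldest first]: 156 @ $22 + 251 @ $21 = $8,703
Ending inventory: 110 @ $21 + 239 @ $21 + 46 @ $18 + 183 @ $19 + 131 @ $16 = $13,730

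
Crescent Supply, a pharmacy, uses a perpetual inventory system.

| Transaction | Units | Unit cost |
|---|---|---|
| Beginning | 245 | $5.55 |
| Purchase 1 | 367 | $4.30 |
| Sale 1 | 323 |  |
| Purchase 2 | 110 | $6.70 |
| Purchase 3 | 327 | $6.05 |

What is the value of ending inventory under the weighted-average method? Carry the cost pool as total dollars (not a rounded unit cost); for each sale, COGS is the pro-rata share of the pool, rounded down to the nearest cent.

After Beginning: 245 on hand, pool $1,359.75 (≈ $5.5500 each)
After Purchase 1: 612 on hand, pool $2,937.85 (≈ $4.8004 each)
Sale 1, sell 323: 323/612 × $2,937.85 → $1,550.53
After Purchase 2: 399 on hand, pool $2,124.32 (≈ $5.3241 each)
After Purchase 3: 726 on hand, pool $4,102.67 (≈ $5.6511 each)
Ending inventory (cost pool remaining) = $4,102.67

Ending inventory = $4,102.67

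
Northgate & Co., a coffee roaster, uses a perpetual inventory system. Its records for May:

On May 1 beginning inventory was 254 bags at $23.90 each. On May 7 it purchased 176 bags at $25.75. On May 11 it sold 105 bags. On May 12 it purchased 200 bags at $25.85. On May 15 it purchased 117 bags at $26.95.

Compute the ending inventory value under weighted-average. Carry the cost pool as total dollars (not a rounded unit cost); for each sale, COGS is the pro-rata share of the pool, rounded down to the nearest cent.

Ending inventory = $16,336.75

After May 1: 254 on hand, pool $6,070.60 (≈ $23.9000 each)
After May 7: 430 on hand, pool $10,602.60 (≈ $24.6572 each)
May 11, sell 105: 105/430 × $10,602.60 → $2,589.00
After May 12: 525 on hand, pool $13,183.60 (≈ $25.1116 each)
After May 15: 642 on hand, pool $16,336.75 (≈ $25.4467 each)
Ending inventory (cost pool remaining) = $16,336.75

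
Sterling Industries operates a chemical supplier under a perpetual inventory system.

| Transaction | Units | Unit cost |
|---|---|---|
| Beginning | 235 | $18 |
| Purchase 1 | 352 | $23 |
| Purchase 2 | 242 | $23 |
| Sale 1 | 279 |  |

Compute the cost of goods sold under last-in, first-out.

COGS = $6,417

Sale 1 (279) [LIFO — newest first]: 242 @ $23 + 37 @ $23 = $6,417
Ending inventory: 235 @ $18 + 315 @ $23 = $11,475
Check: goods available $17,892 = COGS $6,417 + ending $11,475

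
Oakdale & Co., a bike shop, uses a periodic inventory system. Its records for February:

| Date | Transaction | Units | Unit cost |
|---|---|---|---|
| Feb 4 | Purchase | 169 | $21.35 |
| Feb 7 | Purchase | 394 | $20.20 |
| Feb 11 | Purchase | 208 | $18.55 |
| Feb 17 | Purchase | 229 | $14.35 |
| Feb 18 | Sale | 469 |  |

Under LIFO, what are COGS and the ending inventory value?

COGS = $7,790.95; ending inventory = $10,920.55

Feb 18, 469 sold [LIFO — newest first]: 229 @ $14.35 + 208 @ $18.55 + 32 @ $20.20 = $7,790.95
Ending inventory: 169 @ $21.35 + 362 @ $20.20 = $10,920.55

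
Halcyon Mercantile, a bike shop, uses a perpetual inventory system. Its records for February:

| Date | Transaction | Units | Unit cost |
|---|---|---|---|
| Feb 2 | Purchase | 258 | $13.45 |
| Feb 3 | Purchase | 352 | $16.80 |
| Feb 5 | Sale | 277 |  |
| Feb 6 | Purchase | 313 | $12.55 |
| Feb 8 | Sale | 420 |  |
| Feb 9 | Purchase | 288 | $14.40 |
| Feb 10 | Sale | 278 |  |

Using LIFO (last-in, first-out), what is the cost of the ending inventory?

Feb 5, 277 sold [LIFO — newest first]: 277 @ $16.80 = $4,653.60
Feb 8, 420 sold [LIFO — newest first]: 313 @ $12.55 + 75 @ $16.80 + 32 @ $13.45 = $5,618.55
Feb 10, 278 sold [LIFO — newest first]: 278 @ $14.40 = $4,003.20
Total COGS = $4,653.60 + $5,618.55 + $4,003.20 = $14,275.35
Ending inventory: 226 @ $13.45 + 10 @ $14.40 = $3,183.70

Ending inventory = $3,183.70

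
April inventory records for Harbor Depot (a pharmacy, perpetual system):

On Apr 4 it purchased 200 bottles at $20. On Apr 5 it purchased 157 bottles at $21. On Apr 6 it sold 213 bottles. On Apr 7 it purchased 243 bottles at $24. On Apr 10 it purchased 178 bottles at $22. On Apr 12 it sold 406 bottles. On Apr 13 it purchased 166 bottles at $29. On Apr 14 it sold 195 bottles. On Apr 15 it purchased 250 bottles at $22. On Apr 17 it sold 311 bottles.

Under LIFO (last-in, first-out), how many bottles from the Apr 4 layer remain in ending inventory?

Apr 6, 213 sold [LIFO — newest first]: 157 @ $21 + 56 @ $20 = $4,417
Apr 12, 406 sold [LIFO — newest first]: 178 @ $22 + 228 @ $24 = $9,388
Apr 14, 195 sold [LIFO — newest first]: 166 @ $29 + 15 @ $24 + 14 @ $20 = $5,454
Apr 17, 311 sold [LIFO — newest first]: 250 @ $22 + 61 @ $20 = $6,720
Total COGS = $4,417 + $9,388 + $5,454 + $6,720 = $25,979
Ending inventory: 69 @ $20 = $1,380
Check: goods available $27,359 = COGS $25,979 + ending $1,380

69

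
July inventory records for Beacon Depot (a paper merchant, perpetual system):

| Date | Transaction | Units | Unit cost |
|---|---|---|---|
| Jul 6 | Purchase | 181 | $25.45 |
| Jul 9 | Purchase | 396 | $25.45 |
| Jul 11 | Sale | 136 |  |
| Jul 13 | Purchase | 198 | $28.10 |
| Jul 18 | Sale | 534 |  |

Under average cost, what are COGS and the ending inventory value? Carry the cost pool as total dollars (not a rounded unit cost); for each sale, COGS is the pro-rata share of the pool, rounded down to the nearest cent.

After Jul 6: 181 on hand, pool $4,606.45 (≈ $25.4500 each)
After Jul 9: 577 on hand, pool $14,684.65 (≈ $25.4500 each)
Jul 11, sell 136: 136/577 × $14,684.65 → $3,461.20
After Jul 13: 639 on hand, pool $16,787.25 (≈ $26.2711 each)
Jul 18, sell 534: 534/639 × $16,787.25 → $14,028.78
Total COGS = $3,461.20 + $14,028.78 = $17,489.98
Ending inventory (cost pool remaining) = $2,758.47

COGS = $17,489.98; ending inventory = $2,758.47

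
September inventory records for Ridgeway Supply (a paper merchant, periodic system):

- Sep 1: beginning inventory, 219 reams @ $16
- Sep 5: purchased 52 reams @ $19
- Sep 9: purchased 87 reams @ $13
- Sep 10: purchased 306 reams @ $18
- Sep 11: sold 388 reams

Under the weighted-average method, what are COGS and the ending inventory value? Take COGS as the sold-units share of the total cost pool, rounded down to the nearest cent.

Sep 11, sell 388: 388/664 × $11,131.00 → $6,504.25
Ending inventory (cost pool remaining) = $4,626.75
Check: goods available $11,131.00 = COGS $6,504.25 + ending $4,626.75

COGS = $6,504.25; ending inventory = $4,626.75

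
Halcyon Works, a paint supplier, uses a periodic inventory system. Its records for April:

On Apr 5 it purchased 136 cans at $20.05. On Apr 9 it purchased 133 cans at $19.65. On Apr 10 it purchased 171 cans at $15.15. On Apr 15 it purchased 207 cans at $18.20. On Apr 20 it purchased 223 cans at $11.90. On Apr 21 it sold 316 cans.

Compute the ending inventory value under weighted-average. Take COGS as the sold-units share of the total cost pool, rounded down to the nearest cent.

Apr 21, sell 316: 316/870 × $14,352.00 → $5,212.91
Ending inventory (cost pool remaining) = $9,139.09
Check: goods available $14,352.00 = COGS $5,212.91 + ending $9,139.09

Ending inventory = $9,139.09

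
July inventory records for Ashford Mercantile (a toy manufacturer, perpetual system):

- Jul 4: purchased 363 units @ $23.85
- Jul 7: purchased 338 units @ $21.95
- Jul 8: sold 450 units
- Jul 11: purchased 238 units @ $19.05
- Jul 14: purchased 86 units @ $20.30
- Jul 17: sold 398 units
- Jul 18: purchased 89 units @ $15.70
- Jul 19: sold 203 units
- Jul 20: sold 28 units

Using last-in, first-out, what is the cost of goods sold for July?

COGS = $22,918.90

Jul 8, 450 sold [LIFO — newest first]: 338 @ $21.95 + 112 @ $23.85 = $10,090.30
Jul 17, 398 sold [LIFO — newest first]: 86 @ $20.30 + 238 @ $19.05 + 74 @ $23.85 = $8,044.60
Jul 19, 203 sold [LIFO — newest first]: 89 @ $15.70 + 114 @ $23.85 = $4,116.20
Jul 20, 28 sold [LIFO — newest first]: 28 @ $23.85 = $667.80
Total COGS = $10,090.30 + $8,044.60 + $4,116.20 + $667.80 = $22,918.90
Ending inventory: 35 @ $23.85 = $834.75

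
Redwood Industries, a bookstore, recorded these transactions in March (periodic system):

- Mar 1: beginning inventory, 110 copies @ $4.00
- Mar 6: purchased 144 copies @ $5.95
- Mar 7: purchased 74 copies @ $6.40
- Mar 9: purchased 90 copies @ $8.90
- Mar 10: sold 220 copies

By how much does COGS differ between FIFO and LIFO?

FIFO COGS: 110 @ $4.00 + 110 @ $5.95 = $1,094.50
LIFO COGS: 90 @ $8.90 + 74 @ $6.40 + 56 @ $5.95 = $1,607.80
Difference = |$1,094.50 − $1,607.80| = $513.30

$513.30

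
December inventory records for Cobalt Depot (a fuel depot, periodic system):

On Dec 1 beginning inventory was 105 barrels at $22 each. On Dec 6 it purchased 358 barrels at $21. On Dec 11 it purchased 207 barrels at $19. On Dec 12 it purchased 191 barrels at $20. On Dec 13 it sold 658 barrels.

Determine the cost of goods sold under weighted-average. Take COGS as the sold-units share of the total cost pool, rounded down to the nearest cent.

COGS = $13,435.88

Dec 13, sell 658: 658/861 × $17,581.00 → $13,435.88
Ending inventory (cost pool remaining) = $4,145.12
Check: goods available $17,581.00 = COGS $13,435.88 + ending $4,145.12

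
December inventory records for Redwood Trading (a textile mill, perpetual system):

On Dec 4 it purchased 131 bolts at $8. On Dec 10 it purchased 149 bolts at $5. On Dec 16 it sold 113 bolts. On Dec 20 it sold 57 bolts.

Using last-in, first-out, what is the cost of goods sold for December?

Dec 16, 113 sold [LIFO — newest first]: 113 @ $5 = $565
Dec 20, 57 sold [LIFO — newest first]: 36 @ $5 + 21 @ $8 = $348
Total COGS = $565 + $348 = $913
Ending inventory: 110 @ $8 = $880

COGS = $913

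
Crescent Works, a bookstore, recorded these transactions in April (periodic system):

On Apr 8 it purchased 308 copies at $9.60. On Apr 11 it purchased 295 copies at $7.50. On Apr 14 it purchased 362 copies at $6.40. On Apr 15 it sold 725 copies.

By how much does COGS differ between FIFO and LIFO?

FIFO COGS: 308 @ $9.60 + 295 @ $7.50 + 122 @ $6.40 = $5,950.10
LIFO COGS: 362 @ $6.40 + 295 @ $7.50 + 68 @ $9.60 = $5,182.10
Difference = |$5,950.10 − $5,182.10| = $768.00

$768.00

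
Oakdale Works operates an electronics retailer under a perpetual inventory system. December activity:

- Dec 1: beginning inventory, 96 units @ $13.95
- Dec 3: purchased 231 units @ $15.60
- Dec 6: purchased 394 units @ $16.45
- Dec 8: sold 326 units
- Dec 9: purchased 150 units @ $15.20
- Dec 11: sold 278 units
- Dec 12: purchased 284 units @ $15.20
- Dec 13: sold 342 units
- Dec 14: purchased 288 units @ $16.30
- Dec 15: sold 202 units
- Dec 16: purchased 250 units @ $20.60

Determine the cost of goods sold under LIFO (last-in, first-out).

COGS = $18,211.50

Dec 8, 326 sold [LIFO — newest first]: 326 @ $16.45 = $5,362.70
Dec 11, 278 sold [LIFO — newest first]: 150 @ $15.20 + 68 @ $16.45 + 60 @ $15.60 = $4,334.60
Dec 13, 342 sold [LIFO — newest first]: 284 @ $15.20 + 58 @ $15.60 = $5,221.60
Dec 15, 202 sold [LIFO — newest first]: 202 @ $16.30 = $3,292.60
Total COGS = $5,362.70 + $4,334.60 + $5,221.60 + $3,292.60 = $18,211.50
Ending inventory: 96 @ $13.95 + 113 @ $15.60 + 86 @ $16.30 + 250 @ $20.60 = $9,653.80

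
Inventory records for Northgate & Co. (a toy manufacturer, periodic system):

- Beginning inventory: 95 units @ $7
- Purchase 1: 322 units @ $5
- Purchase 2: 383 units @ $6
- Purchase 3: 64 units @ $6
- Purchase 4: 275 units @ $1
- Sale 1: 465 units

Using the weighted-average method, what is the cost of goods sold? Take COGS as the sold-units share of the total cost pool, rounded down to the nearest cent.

COGS = $2,135.97

Sale 1, sell 465: 465/1139 × $5,232.00 → $2,135.97
Ending inventory (cost pool remaining) = $3,096.03
Check: goods available $5,232.00 = COGS $2,135.97 + ending $3,096.03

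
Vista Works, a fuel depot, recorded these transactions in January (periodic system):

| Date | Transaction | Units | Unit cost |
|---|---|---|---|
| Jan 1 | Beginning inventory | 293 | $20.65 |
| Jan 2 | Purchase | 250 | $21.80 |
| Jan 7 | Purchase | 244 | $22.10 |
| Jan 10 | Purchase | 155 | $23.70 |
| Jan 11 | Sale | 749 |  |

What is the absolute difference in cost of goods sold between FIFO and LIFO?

FIFO COGS: 293 @ $20.65 + 250 @ $21.80 + 206 @ $22.10 = $16,053.05
LIFO COGS: 155 @ $23.70 + 244 @ $22.10 + 250 @ $21.80 + 100 @ $20.65 = $16,580.90
Difference = |$16,053.05 − $16,580.90| = $527.85

$527.85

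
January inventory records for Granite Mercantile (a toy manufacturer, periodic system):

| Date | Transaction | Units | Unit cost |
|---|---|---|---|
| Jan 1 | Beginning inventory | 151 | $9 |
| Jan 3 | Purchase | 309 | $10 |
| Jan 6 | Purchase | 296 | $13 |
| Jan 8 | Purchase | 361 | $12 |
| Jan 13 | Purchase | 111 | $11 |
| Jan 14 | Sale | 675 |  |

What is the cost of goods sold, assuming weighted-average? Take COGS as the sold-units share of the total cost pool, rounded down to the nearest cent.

COGS = $7,612.98

Jan 14, sell 675: 675/1228 × $13,850.00 → $7,612.98
Ending inventory (cost pool remaining) = $6,237.02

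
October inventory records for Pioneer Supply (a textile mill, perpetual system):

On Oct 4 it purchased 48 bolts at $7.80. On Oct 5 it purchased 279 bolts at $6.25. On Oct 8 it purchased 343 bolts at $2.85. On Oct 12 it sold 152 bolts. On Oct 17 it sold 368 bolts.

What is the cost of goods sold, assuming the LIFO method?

Oct 12, 152 sold [LIFO — newest first]: 152 @ $2.85 = $433.20
Oct 17, 368 sold [LIFO — newest first]: 191 @ $2.85 + 177 @ $6.25 = $1,650.60
Total COGS = $433.20 + $1,650.60 = $2,083.80
Ending inventory: 48 @ $7.80 + 102 @ $6.25 = $1,011.90

COGS = $2,083.80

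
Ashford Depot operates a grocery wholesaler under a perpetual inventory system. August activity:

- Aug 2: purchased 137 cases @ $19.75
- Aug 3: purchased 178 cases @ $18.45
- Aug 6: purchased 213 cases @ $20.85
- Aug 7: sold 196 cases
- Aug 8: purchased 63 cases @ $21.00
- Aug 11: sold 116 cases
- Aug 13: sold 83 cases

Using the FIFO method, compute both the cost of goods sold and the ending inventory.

COGS = $7,657.85; ending inventory = $4,096.05

Aug 7, 196 sold [FIFO — oldest first]: 137 @ $19.75 + 59 @ $18.45 = $3,794.30
Aug 11, 116 sold [FIFO — oldest first]: 116 @ $18.45 = $2,140.20
Aug 13, 83 sold [FIFO — oldest first]: 3 @ $18.45 + 80 @ $20.85 = $1,723.35
Total COGS = $3,794.30 + $2,140.20 + $1,723.35 = $7,657.85
Ending inventory: 133 @ $20.85 + 63 @ $21.00 = $4,096.05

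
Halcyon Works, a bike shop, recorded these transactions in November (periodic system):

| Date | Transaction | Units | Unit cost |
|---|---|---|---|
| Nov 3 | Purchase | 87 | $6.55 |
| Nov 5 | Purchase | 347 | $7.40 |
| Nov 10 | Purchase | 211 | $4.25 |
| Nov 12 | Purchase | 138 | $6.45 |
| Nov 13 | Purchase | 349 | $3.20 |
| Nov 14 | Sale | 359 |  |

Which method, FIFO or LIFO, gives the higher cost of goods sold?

FIFO

FIFO COGS: 87 @ $6.55 + 272 @ $7.40 = $2,582.65
LIFO COGS: 349 @ $3.20 + 10 @ $6.45 = $1,181.30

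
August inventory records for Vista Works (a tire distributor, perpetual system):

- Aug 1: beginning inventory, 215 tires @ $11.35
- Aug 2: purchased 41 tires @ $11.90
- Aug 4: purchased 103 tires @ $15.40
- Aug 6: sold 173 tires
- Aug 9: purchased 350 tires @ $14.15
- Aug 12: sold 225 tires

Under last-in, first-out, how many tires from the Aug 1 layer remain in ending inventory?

Aug 6, 173 sold [LIFO — newest first]: 103 @ $15.40 + 41 @ $11.90 + 29 @ $11.35 = $2,403.25
Aug 12, 225 sold [LIFO — newest first]: 225 @ $14.15 = $3,183.75
Total COGS = $2,403.25 + $3,183.75 = $5,587.00
Ending inventory: 186 @ $11.35 + 125 @ $14.15 = $3,879.85

186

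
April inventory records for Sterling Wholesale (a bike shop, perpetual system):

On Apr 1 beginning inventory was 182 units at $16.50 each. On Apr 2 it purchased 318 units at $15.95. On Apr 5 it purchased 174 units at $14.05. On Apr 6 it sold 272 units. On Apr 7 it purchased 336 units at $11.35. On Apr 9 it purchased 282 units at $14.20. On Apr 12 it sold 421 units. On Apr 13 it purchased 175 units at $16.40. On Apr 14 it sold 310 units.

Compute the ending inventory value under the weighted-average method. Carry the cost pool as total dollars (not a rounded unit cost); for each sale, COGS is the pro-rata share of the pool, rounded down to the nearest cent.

Ending inventory = $6,681.75

After Apr 1: 182 on hand, pool $3,003.00 (≈ $16.5000 each)
After Apr 2: 500 on hand, pool $8,075.10 (≈ $16.1502 each)
After Apr 5: 674 on hand, pool $10,519.80 (≈ $15.6080 each)
Apr 6, sell 272: 272/674 × $10,519.80 → $4,245.37
After Apr 7: 738 on hand, pool $10,088.03 (≈ $13.6694 each)
After Apr 9: 1020 on hand, pool $14,092.43 (≈ $13.8161 each)
Apr 12, sell 421: 421/1020 × $14,092.43 → $5,816.58
After Apr 13: 774 on hand, pool $11,145.85 (≈ $14.4003 each)
Apr 14, sell 310: 310/774 × $11,145.85 → $4,464.10
Total COGS = $4,245.37 + $5,816.58 + $4,464.10 = $14,526.05
Ending inventory (cost pool remaining) = $6,681.75
Check: goods available $21,207.80 = COGS $14,526.05 + ending $6,681.75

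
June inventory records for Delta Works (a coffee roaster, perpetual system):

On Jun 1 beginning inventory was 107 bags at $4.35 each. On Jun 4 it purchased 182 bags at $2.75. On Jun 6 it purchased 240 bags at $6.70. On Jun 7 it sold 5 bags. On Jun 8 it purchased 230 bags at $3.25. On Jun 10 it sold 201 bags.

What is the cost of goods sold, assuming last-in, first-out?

Jun 7, 5 sold [LIFO — newest first]: 5 @ $6.70 = $33.50
Jun 10, 201 sold [LIFO — newest first]: 201 @ $3.25 = $653.25
Total COGS = $33.50 + $653.25 = $686.75
Ending inventory: 107 @ $4.35 + 182 @ $2.75 + 235 @ $6.70 + 29 @ $3.25 = $2,634.70
Check: goods available $3,321.45 = COGS $686.75 + ending $2,634.70

COGS = $686.75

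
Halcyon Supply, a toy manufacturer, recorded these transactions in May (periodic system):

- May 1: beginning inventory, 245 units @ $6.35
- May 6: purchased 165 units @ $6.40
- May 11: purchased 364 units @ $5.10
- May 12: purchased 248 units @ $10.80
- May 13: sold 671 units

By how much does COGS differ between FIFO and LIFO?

$969.55

FIFO COGS: 245 @ $6.35 + 165 @ $6.40 + 261 @ $5.10 = $3,942.85
LIFO COGS: 248 @ $10.80 + 364 @ $5.10 + 59 @ $6.40 = $4,912.40
Difference = |$3,942.85 − $4,912.40| = $969.55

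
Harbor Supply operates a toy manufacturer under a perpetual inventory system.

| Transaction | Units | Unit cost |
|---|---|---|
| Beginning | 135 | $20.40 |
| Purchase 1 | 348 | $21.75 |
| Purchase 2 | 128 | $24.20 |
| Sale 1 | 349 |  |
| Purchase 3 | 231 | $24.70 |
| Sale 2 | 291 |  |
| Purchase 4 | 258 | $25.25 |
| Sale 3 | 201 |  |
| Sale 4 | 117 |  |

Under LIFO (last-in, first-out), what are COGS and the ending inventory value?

Sale 1 (349) [LIFO — newest first]: 128 @ $24.20 + 221 @ $21.75 = $7,904.35
Sale 2 (291) [LIFO — newest first]: 231 @ $24.70 + 60 @ $21.75 = $7,010.70
Sale 3 (201) [LIFO — newest first]: 201 @ $25.25 = $5,075.25
Sale 4 (117) [LIFO — newest first]: 57 @ $25.25 + 60 @ $21.75 = $2,744.25
Total COGS = $7,904.35 + $7,010.70 + $5,075.25 + $2,744.25 = $22,734.55
Ending inventory: 135 @ $20.40 + 7 @ $21.75 = $2,906.25

COGS = $22,734.55; ending inventory = $2,906.25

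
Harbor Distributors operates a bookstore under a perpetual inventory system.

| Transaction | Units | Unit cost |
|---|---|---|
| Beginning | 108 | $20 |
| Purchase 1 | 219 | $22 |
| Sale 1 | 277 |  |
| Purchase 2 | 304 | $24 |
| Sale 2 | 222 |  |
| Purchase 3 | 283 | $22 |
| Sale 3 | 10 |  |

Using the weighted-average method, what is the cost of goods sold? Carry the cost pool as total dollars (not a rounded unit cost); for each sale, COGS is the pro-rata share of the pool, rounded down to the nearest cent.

COGS = $11,380.76

After Beginning: 108 on hand, pool $2,160.00 (≈ $20.0000 each)
After Purchase 1: 327 on hand, pool $6,978.00 (≈ $21.3394 each)
Sale 1, sell 277: 277/327 × $6,978.00 → $5,911.02
After Purchase 2: 354 on hand, pool $8,362.98 (≈ $23.6242 each)
Sale 2, sell 222: 222/354 × $8,362.98 → $5,244.58
After Purchase 3: 415 on hand, pool $9,344.40 (≈ $22.5166 each)
Sale 3, sell 10: 10/415 × $9,344.40 → $225.16
Total COGS = $5,911.02 + $5,244.58 + $225.16 = $11,380.76
Ending inventory (cost pool remaining) = $9,119.24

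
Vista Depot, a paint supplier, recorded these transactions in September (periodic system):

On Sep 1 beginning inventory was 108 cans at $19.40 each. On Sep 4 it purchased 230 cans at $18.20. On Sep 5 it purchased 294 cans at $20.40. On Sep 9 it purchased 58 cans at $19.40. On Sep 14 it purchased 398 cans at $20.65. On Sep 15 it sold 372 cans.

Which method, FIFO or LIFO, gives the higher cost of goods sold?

LIFO

FIFO COGS: 108 @ $19.40 + 230 @ $18.20 + 34 @ $20.40 = $6,974.80
LIFO COGS: 372 @ $20.65 = $7,681.80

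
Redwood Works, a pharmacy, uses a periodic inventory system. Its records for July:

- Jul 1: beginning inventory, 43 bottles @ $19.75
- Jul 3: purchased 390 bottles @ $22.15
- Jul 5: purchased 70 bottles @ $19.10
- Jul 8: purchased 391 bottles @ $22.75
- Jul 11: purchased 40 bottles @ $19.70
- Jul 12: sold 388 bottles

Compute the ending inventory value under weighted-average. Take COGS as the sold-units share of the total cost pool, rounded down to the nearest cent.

Jul 12, sell 388: 388/934 × $20,508.00 → $8,519.38
Ending inventory (cost pool remaining) = $11,988.62
Check: goods available $20,508.00 = COGS $8,519.38 + ending $11,988.62

Ending inventory = $11,988.62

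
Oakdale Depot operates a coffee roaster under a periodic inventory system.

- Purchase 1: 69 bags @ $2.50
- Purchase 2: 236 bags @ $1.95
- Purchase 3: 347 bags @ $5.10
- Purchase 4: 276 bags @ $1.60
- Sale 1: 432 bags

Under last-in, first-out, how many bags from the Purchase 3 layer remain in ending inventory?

Sale 1 (432) [LIFO — newest first]: 276 @ $1.60 + 156 @ $5.10 = $1,237.20
Ending inventory: 69 @ $2.50 + 236 @ $1.95 + 191 @ $5.10 = $1,606.80

191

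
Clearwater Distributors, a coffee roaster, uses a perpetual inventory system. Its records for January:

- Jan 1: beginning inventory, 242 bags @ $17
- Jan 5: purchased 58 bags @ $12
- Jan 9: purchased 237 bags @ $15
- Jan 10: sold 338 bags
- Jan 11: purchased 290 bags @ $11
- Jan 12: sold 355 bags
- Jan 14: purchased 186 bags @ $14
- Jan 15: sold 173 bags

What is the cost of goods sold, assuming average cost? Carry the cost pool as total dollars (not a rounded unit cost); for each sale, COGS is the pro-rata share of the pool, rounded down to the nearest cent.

COGS = $12,171.00

After Jan 1: 242 on hand, pool $4,114.00 (≈ $17.0000 each)
After Jan 5: 300 on hand, pool $4,810.00 (≈ $16.0333 each)
After Jan 9: 537 on hand, pool $8,365.00 (≈ $15.5773 each)
Jan 10, sell 338: 338/537 × $8,365.00 → $5,265.12
After Jan 11: 489 on hand, pool $6,289.88 (≈ $12.8627 each)
Jan 12, sell 355: 355/489 × $6,289.88 → $4,566.27
After Jan 14: 320 on hand, pool $4,327.61 (≈ $13.5238 each)
Jan 15, sell 173: 173/320 × $4,327.61 → $2,339.61
Total COGS = $5,265.12 + $4,566.27 + $2,339.61 = $12,171.00
Ending inventory (cost pool remaining) = $1,988.00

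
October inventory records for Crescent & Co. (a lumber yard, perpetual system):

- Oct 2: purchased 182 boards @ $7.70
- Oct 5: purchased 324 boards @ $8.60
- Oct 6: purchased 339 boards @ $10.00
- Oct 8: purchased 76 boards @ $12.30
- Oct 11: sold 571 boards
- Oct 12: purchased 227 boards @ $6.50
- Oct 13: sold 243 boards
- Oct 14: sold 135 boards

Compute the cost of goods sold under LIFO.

Oct 11, 571 sold [LIFO — newest first]: 76 @ $12.30 + 339 @ $10.00 + 156 @ $8.60 = $5,666.40
Oct 13, 243 sold [LIFO — newest first]: 227 @ $6.50 + 16 @ $8.60 = $1,613.10
Oct 14, 135 sold [LIFO — newest first]: 135 @ $8.60 = $1,161.00
Total COGS = $5,666.40 + $1,613.10 + $1,161.00 = $8,440.50
Ending inventory: 182 @ $7.70 + 17 @ $8.60 = $1,547.60

COGS = $8,440.50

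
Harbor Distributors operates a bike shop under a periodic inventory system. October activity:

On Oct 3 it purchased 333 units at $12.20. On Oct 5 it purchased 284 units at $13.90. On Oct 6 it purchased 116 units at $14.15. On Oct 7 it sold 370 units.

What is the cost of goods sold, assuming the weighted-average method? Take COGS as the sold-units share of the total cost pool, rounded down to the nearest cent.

Oct 7, sell 370: 370/733 × $9,651.60 → $4,871.88
Ending inventory (cost pool remaining) = $4,779.72

COGS = $4,871.88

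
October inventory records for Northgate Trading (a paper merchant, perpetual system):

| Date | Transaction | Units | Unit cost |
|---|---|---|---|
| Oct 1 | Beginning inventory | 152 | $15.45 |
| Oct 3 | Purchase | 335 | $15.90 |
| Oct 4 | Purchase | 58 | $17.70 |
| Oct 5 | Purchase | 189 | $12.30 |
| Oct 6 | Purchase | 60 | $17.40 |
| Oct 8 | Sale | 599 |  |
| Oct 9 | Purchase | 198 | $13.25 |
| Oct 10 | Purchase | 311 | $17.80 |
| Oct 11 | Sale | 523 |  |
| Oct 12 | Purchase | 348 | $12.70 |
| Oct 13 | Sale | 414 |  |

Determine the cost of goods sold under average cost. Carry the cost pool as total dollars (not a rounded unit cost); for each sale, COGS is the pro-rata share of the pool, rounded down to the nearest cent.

After Oct 1: 152 on hand, pool $2,348.40 (≈ $15.4500 each)
After Oct 3: 487 on hand, pool $7,674.90 (≈ $15.7595 each)
After Oct 4: 545 on hand, pool $8,701.50 (≈ $15.9661 each)
After Oct 5: 734 on hand, pool $11,026.20 (≈ $15.0221 each)
After Oct 6: 794 on hand, pool $12,070.20 (≈ $15.2018 each)
Oct 8, sell 599: 599/794 × $12,070.20 → $9,105.85
After Oct 9: 393 on hand, pool $5,587.85 (≈ $14.2184 each)
After Oct 10: 704 on hand, pool $11,123.65 (≈ $15.8006 each)
Oct 11, sell 523: 523/704 × $11,123.65 → $8,263.73
After Oct 12: 529 on hand, pool $7,279.52 (≈ $13.7609 each)
Oct 13, sell 414: 414/529 × $7,279.52 → $5,697.01
Total COGS = $9,105.85 + $8,263.73 + $5,697.01 = $23,066.59
Ending inventory (cost pool remaining) = $1,582.51

COGS = $23,066.59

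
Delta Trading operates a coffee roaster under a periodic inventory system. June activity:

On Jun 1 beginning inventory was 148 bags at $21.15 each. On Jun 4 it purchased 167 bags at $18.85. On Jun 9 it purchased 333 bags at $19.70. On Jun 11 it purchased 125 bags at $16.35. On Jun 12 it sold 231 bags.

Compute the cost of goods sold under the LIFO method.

COGS = $4,131.95

Jun 12, 231 sold [LIFO — newest first]: 125 @ $16.35 + 106 @ $19.70 = $4,131.95
Ending inventory: 148 @ $21.15 + 167 @ $18.85 + 227 @ $19.70 = $10,750.05
Check: goods available $14,882.00 = COGS $4,131.95 + ending $10,750.05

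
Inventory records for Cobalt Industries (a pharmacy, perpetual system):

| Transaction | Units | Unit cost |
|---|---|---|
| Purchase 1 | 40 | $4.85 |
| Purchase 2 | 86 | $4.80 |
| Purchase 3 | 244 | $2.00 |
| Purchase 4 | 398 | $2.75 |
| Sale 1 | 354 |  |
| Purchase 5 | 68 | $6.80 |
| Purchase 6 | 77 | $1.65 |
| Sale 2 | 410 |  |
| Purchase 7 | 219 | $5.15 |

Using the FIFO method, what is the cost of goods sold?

COGS = $2,178.30

Sale 1 (354) [FIFO — oldest first]: 40 @ $4.85 + 86 @ $4.80 + 228 @ $2.00 = $1,062.80
Sale 2 (410) [FIFO — oldest first]: 16 @ $2.00 + 394 @ $2.75 = $1,115.50
Total COGS = $1,062.80 + $1,115.50 = $2,178.30
Ending inventory: 4 @ $2.75 + 68 @ $6.80 + 77 @ $1.65 + 219 @ $5.15 = $1,728.30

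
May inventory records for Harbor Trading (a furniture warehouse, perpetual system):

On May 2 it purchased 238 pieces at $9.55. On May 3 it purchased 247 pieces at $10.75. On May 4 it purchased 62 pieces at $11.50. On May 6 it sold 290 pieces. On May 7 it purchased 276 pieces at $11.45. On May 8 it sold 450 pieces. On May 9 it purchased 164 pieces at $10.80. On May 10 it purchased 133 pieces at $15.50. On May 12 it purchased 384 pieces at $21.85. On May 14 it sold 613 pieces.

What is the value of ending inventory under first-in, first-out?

May 6, 290 sold [FIFO — oldest first]: 238 @ $9.55 + 52 @ $10.75 = $2,831.90
May 8, 450 sold [FIFO — oldest first]: 195 @ $10.75 + 62 @ $11.50 + 193 @ $11.45 = $5,019.10
May 14, 613 sold [FIFO — oldest first]: 83 @ $11.45 + 164 @ $10.80 + 133 @ $15.50 + 233 @ $21.85 = $9,874.10
Total COGS = $2,831.90 + $5,019.10 + $9,874.10 = $17,725.10
Ending inventory: 151 @ $21.85 = $3,299.35

Ending inventory = $3,299.35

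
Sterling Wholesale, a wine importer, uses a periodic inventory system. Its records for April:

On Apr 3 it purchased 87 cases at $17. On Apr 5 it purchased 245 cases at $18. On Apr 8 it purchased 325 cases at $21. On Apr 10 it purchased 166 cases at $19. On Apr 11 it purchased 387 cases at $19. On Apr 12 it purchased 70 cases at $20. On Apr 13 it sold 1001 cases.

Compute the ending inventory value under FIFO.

Apr 13, 1001 sold [FIFO — oldest first]: 87 @ $17 + 245 @ $18 + 325 @ $21 + 166 @ $19 + 178 @ $19 = $19,250
Ending inventory: 209 @ $19 + 70 @ $20 = $5,371
Check: goods available $24,621 = COGS $19,250 + ending $5,371

Ending inventory = $5,371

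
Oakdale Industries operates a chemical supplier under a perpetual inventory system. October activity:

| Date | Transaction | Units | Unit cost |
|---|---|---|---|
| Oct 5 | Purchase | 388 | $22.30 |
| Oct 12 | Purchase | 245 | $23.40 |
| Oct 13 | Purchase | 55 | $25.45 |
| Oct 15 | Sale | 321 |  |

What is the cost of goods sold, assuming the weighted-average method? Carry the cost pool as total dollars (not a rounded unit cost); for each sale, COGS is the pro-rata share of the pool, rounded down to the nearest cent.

COGS = $7,364.87

After Oct 5: 388 on hand, pool $8,652.40 (≈ $22.3000 each)
After Oct 12: 633 on hand, pool $14,385.40 (≈ $22.7258 each)
After Oct 13: 688 on hand, pool $15,785.15 (≈ $22.9435 each)
Oct 15, sell 321: 321/688 × $15,785.15 → $7,364.87
Ending inventory (cost pool remaining) = $8,420.28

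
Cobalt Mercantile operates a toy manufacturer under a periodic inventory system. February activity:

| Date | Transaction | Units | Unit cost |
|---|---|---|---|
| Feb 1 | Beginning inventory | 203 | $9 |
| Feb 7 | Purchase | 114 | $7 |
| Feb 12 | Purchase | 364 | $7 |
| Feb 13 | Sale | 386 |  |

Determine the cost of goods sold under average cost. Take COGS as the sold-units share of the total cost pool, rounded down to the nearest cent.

COGS = $2,932.12

Feb 13, sell 386: 386/681 × $5,173.00 → $2,932.12
Ending inventory (cost pool remaining) = $2,240.88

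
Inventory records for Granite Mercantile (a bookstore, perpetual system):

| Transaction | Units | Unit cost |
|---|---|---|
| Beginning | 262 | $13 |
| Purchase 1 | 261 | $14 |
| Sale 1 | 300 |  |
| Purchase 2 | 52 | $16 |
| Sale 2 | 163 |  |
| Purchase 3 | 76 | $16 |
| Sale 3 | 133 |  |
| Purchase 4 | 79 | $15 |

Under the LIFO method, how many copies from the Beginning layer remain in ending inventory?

55

Sale 1 (300) [LIFO — newest first]: 261 @ $14 + 39 @ $13 = $4,161
Sale 2 (163) [LIFO — newest first]: 52 @ $16 + 111 @ $13 = $2,275
Sale 3 (133) [LIFO — newest first]: 76 @ $16 + 57 @ $13 = $1,957
Total COGS = $4,161 + $2,275 + $1,957 = $8,393
Ending inventory: 55 @ $13 + 79 @ $15 = $1,900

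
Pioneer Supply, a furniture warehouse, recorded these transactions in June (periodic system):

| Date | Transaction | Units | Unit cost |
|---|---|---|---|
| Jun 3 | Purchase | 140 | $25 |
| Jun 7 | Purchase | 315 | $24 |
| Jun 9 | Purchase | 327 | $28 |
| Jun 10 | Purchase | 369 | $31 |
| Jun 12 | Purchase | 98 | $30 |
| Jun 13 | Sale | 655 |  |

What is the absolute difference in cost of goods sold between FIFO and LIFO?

FIFO COGS: 140 @ $25 + 315 @ $24 + 200 @ $28 = $16,660
LIFO COGS: 98 @ $30 + 369 @ $31 + 188 @ $28 = $19,643
Difference = |$16,660 − $19,643| = $2,983

$2,983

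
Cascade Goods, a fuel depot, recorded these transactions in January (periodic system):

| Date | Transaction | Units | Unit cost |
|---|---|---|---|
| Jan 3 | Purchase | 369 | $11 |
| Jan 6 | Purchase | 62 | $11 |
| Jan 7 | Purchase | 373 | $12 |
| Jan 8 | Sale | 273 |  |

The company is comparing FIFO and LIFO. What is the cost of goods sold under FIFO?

COGS = $3,003

FIFO COGS: 273 @ $11 = $3,003
LIFO COGS: 273 @ $12 = $3,276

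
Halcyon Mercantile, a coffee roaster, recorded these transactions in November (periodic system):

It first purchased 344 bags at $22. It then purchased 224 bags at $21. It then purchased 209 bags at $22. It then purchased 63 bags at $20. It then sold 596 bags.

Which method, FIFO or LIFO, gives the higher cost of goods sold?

FIFO COGS: 344 @ $22 + 224 @ $21 + 28 @ $22 = $12,888
LIFO COGS: 63 @ $20 + 209 @ $22 + 224 @ $21 + 100 @ $22 = $12,762

FIFO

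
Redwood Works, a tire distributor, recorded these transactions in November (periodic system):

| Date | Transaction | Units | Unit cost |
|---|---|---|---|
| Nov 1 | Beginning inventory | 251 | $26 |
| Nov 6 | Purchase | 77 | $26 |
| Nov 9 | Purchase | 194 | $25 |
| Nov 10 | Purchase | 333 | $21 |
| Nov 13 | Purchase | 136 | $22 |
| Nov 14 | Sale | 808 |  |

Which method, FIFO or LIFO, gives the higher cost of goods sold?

FIFO

FIFO COGS: 251 @ $26 + 77 @ $26 + 194 @ $25 + 286 @ $21 = $19,384
LIFO COGS: 136 @ $22 + 333 @ $21 + 194 @ $25 + 77 @ $26 + 68 @ $26 = $18,605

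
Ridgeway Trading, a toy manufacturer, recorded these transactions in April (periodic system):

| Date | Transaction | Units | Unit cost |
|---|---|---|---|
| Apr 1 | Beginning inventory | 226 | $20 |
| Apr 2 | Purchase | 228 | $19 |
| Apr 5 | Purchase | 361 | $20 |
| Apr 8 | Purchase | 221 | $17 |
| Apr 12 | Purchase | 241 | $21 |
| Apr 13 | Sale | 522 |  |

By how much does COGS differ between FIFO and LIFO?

FIFO COGS: 226 @ $20 + 228 @ $19 + 68 @ $20 = $10,212
LIFO COGS: 241 @ $21 + 221 @ $17 + 60 @ $20 = $10,018
Difference = |$10,212 − $10,018| = $194

$194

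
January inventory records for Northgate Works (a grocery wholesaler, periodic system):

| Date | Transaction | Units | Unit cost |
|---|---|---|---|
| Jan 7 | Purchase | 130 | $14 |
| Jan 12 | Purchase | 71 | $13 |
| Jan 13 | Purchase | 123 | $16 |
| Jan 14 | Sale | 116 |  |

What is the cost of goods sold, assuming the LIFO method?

COGS = $1,856

Jan 14, 116 sold [LIFO — newest first]: 116 @ $16 = $1,856
Ending inventory: 130 @ $14 + 71 @ $13 + 7 @ $16 = $2,855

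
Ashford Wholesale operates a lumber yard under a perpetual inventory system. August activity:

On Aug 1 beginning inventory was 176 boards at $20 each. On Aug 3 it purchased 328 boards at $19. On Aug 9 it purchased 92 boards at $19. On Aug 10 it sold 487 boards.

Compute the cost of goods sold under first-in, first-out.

Aug 10, 487 sold [FIFO — oldest first]: 176 @ $20 + 311 @ $19 = $9,429
Ending inventory: 17 @ $19 + 92 @ $19 = $2,071

COGS = $9,429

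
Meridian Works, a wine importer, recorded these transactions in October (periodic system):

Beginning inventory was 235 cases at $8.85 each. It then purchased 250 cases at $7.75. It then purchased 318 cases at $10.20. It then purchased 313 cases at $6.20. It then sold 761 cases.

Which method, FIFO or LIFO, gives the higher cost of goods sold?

FIFO COGS: 235 @ $8.85 + 250 @ $7.75 + 276 @ $10.20 = $6,832.45
LIFO COGS: 313 @ $6.20 + 318 @ $10.20 + 130 @ $7.75 = $6,191.70

FIFO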